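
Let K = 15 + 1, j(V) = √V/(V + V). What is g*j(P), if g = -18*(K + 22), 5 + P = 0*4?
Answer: 342*I*√5/5 ≈ 152.95*I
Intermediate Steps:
P = -5 (P = -5 + 0*4 = -5 + 0 = -5)
j(V) = 1/(2*√V) (j(V) = √V/((2*V)) = (1/(2*V))*√V = 1/(2*√V))
K = 16
g = -684 (g = -18*(16 + 22) = -18*38 = -684)
g*j(P) = -342/√(-5) = -342*(-I*√5/5) = -(-342)*I*√5/5 = 342*I*√5/5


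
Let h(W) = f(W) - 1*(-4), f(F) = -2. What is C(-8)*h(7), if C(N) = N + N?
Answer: -32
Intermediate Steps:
C(N) = 2*N
h(W) = 2 (h(W) = -2 - 1*(-4) = -2 + 4 = 2)
C(-8)*h(7) = (2*(-8))*2 = -16*2 = -32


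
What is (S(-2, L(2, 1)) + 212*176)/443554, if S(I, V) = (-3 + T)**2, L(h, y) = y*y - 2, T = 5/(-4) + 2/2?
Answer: 597161/7096864 ≈ 0.084144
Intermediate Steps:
T = -1/4 (T = 5*(-1/4) + 2*(1/2) = -5/4 + 1 = -1/4 ≈ -0.25000)
L(h, y) = -2 + y**2 (L(h, y) = y**2 - 2 = -2 + y**2)
S(I, V) = 169/16 (S(I, V) = (-3 - 1/4)**2 = (-13/4)**2 = 169/16)
(S(-2, L(2, 1)) + 212*176)/443554 = (169/16 + 212*176)/443554 = (169/16 + 37312)*(1/443554) = (597161/16)*(1/443554) = 597161/7096864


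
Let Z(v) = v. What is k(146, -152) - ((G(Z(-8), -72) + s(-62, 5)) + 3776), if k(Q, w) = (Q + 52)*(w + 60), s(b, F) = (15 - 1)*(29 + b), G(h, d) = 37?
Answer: -21567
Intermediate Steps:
s(b, F) = 406 + 14*b (s(b, F) = 14*(29 + b) = 406 + 14*b)
k(Q, w) = (52 + Q)*(60 + w)
k(146, -152) - ((G(Z(-8), -72) + s(-62, 5)) + 3776) = (3120 + 52*(-152) + 60*146 + 146*(-152)) - ((37 + (406 + 14*(-62))) + 3776) = (3120 - 7904 + 8760 - 22192) - ((37 + (406 - 868)) + 3776) = -18216 - ((37 - 462) + 3776) = -18216 - (-425 + 3776) = -18216 - 1*3351 = -18216 - 3351 = -21567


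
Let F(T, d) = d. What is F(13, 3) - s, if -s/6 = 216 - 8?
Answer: 1251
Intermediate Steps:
s = -1248 (s = -6*(216 - 8) = -6*208 = -1248)
F(13, 3) - s = 3 - 1*(-1248) = 3 + 1248 = 1251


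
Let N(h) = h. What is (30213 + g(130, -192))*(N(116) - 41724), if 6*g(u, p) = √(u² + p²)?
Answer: -1257102504 - 41608*√13441/3 ≈ -1.2587e+9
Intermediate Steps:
g(u, p) = √(p² + u²)/6 (g(u, p) = √(u² + p²)/6 = √(p² + u²)/6)
(30213 + g(130, -192))*(N(116) - 41724) = (30213 + √((-192)² + 130²)/6)*(116 - 41724) = (30213 + √(36864 + 16900)/6)*(-41608) = (30213 + √53764/6)*(-41608) = (30213 + (2*√13441)/6)*(-41608) = (30213 + √13441/3)*(-41608) = -1257102504 - 41608*√13441/3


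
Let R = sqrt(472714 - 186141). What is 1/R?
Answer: sqrt(286573)/286573 ≈ 0.0018680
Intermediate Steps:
R = sqrt(286573) ≈ 535.33
1/R = 1/(sqrt(286573)) = sqrt(286573)/286573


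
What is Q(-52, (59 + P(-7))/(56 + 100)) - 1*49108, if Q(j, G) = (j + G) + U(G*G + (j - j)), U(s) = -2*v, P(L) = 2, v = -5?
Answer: -7667339/156 ≈ -49150.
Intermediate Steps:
U(s) = 10 (U(s) = -2*(-5) = 10)
Q(j, G) = 10 + G + j (Q(j, G) = (j + G) + 10 = (G + j) + 10 = 10 + G + j)
Q(-52, (59 + P(-7))/(56 + 100)) - 1*49108 = (10 + (59 + 2)/(56 + 100) - 52) - 1*49108 = (10 + 61/156 - 52) - 49108 = -6491/156 - 49108 = -7667339/156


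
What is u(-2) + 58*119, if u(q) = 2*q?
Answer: 6898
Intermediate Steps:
u(-2) + 58*119 = 2*(-2) + 58*119 = -4 + 6902 = 6898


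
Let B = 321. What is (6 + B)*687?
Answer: 224649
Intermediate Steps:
(6 + B)*687 = (6 + 321)*687 = 327*687 = 224649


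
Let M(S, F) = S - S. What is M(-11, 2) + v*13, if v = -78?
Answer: -1014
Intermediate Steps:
M(S, F) = 0
M(-11, 2) + v*13 = 0 - 78*13 = 0 - 1014 = -1014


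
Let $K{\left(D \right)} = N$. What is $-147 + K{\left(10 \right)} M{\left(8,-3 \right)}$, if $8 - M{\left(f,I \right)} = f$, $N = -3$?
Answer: $-147$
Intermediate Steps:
$K{\left(D \right)} = -3$
$M{\left(f,I \right)} = 8 - f$
$-147 + K{\left(10 \right)} M{\left(8,-3 \right)} = -147 - 3 \left(8 - 8\right) = -147 - 0 = -147 + 0 = -147$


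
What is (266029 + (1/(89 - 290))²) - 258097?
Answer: 320460733/40401 ≈ 7932.0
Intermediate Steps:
(266029 + (1/(89 - 290))²) - 258097 = (266029 + (1/(-201))²) - 258097 = (266029 + (-1/201)²) - 258097 = (266029 + 1/40401) - 258097 = 10747837630/40401 - 258097 = 320460733/40401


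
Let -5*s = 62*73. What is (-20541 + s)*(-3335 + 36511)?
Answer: -3557495656/5 ≈ -7.1150e+8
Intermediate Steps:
s = -4526/5 (s = -62*73/5 = -⅕*4526 = -4526/5 ≈ -905.20)
(-20541 + s)*(-3335 + 36511) = (-20541 - 4526/5)*(-3335 + 36511) = -107231/5*33176 = -3557495656/5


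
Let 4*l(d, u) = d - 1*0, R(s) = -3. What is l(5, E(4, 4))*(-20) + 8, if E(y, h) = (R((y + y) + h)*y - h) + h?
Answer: -17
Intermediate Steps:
E(y, h) = -3*y (E(y, h) = (-3*y - h) + h = (-h - 3*y) + h = -3*y)
l(d, u) = d/4 (l(d, u) = (d - 1*0)/4 = (d + 0)/4 = d/4)
l(5, E(4, 4))*(-20) + 8 = ((¼)*5)*(-20) + 8 = (5/4)*(-20) + 8 = -25 + 8 = -17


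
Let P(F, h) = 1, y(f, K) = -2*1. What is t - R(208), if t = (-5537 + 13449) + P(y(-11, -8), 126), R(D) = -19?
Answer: 7932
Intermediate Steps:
y(f, K) = -2
t = 7913 (t = (-5537 + 13449) + 1 = 7912 + 1 = 7913)
t - R(208) = 7913 - 1*(-19) = 7913 + 19 = 7932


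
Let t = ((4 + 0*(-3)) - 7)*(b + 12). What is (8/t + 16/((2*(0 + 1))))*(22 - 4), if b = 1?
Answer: 1824/13 ≈ 140.31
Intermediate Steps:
t = -39 (t = ((4 + 0*(-3)) - 7)*(1 + 12) = ((4 + 0) - 7)*13 = (4 - 7)*13 = -3*13 = -39)
(8/t + 16/((2*(0 + 1))))*(22 - 4) = (8/(-39) + 16/((2*(0 + 1))))*(22 - 4) = (8*(-1/39) + 16/((2*1)))*18 = (-8/39 + 16/2)*18 = (-8/39 + 16*(1/2))*18 = (-8/39 + 8)*18 = (304/39)*18 = 1824/13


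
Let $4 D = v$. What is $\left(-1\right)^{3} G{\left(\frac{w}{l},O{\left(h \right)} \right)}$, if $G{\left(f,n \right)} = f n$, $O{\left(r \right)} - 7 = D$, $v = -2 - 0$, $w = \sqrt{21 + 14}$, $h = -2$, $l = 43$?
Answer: $- \frac{13 \sqrt{35}}{86} \approx -0.89429$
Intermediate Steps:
$w = \sqrt{35} \approx 5.9161$
$v = -2$ ($v = -2 + 0 = -2$)
$D = - \frac{1}{2}$ ($D = \frac{1}{4} \left(-2\right) = - \frac{1}{2} \approx -0.5$)
$O{\left(r \right)} = \frac{13}{2}$ ($O{\left(r \right)} = 7 - \frac{1}{2} = \frac{13}{2}$)
$\left(-1\right)^{3} G{\left(\frac{w}{l},O{\left(h \right)} \right)} = \left(-1\right)^{3} \frac{\sqrt{35}}{43} \cdot \frac{13}{2} = - \frac{\sqrt{35} \cdot \frac{1}{43} \cdot 13}{2} = - \frac{\frac{\sqrt{35}}{43} \cdot 13}{2} = - \frac{13 \sqrt{35}}{86}$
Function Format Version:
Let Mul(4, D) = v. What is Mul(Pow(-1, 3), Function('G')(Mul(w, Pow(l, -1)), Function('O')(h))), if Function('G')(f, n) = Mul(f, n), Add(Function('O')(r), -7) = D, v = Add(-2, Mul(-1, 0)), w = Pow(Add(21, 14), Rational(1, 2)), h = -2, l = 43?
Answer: Mul(Rational(-13, 86), Pow(35, Rational(1, 2))) ≈ -0.89429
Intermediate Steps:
w = Pow(35, Rational(1, 2)) ≈ 5.9161
v = -2 (v = Add(-2, 0) = -2)
D = Rational(-1, 2) (D = Mul(Rational(1, 4), -2) = Rational(-1, 2) ≈ -0.50000)
Function('O')(r) = Rational(13, 2) (Function('O')(r) = Add(7, Rational(-1, 2)) = Rational(13, 2))
Mul(Pow(-1, 3), Function('G')(Mul(w, Pow(l, -1)), Function('O')(h))) = Mul(Pow(-1, 3), Mul(Mul(Pow(35, Rational(1, 2)), Pow(43, -1)), Rational(13, 2))) = Mul(-1, Mul(Mul(Pow(35, Rational(1, 2)), Rational(1, 43)), Rational(13, 2))) = Mul(-1, Mul(Mul(Rational(1, 43), Pow(35, Rational(1, 2))), Rational(13, 2))) = Mul(-1, Mul(Rational(13, 86), Pow(35, Rational(1, 2)))) = Mul(Rational(-13, 86), Pow(35, Rational(1, 2)))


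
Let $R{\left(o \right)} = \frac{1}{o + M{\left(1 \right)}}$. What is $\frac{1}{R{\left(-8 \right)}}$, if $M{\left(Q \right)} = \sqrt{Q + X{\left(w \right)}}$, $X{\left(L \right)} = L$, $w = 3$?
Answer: $-6$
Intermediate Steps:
$M{\left(Q \right)} = \sqrt{3 + Q}$ ($M{\left(Q \right)} = \sqrt{Q + 3} = \sqrt{3 + Q}$)
$R{\left(o \right)} = \frac{1}{2 + o}$ ($R{\left(o \right)} = \frac{1}{o + \sqrt{3 + 1}} = \frac{1}{o + \sqrt{4}} = \frac{1}{o + 2} = \frac{1}{2 + o}$)
$\frac{1}{R{\left(-8 \right)}} = \frac{1}{\frac{1}{2 - 8}} = \frac{1}{\frac{1}{-6}} = \frac{1}{- \frac{1}{6}} = -6$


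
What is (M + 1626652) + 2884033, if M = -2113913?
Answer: 2396772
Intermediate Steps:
(M + 1626652) + 2884033 = (-2113913 + 1626652) + 2884033 = -487261 + 2884033 = 2396772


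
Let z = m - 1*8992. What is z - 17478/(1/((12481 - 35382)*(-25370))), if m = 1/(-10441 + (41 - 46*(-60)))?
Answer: -77581827931669281/7640 ≈ -1.0155e+13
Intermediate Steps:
m = -1/7640 (m = 1/(-10441 + (41 + 2760)) = 1/(-10441 + 2801) = 1/(-7640) = -1/7640 ≈ -0.00013089)
z = -68698881/7640 (z = -1/7640 - 1*8992 = -1/7640 - 8992 = -68698881/7640 ≈ -8992.0)
z - 17478/(1/((12481 - 35382)*(-25370))) = -68698881/7640 - 17478/(1/((12481 - 35382)*(-25370))) = -68698881/7640 - 17478/(-1/25370/(-22901)) = -68698881/7640 - 17478/((-1/22901*(-1/25370))) = -68698881/7640 - 17478/1/580998370 = -68698881/7640 - 17478*580998370 = -68698881/7640 - 1*10154689510860 = -68698881/7640 - 10154689510860 = -77581827931669281/7640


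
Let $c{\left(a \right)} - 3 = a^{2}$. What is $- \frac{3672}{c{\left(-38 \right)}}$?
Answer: $- \frac{3672}{1447} \approx -2.5377$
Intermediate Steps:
$c{\left(a \right)} = 3 + a^{2}$
$- \frac{3672}{c{\left(-38 \right)}} = - \frac{3672}{3 + \left(-38\right)^{2}} = - \frac{3672}{3 + 1444} = - \frac{3672}{1447}$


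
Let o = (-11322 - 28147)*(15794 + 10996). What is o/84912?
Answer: -6076865/488 ≈ -12453.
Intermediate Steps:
o = -1057374510 (o = -39469*26790 = -1057374510)
o/84912 = -1057374510/84912 = -1057374510*1/84912 = -6076865/488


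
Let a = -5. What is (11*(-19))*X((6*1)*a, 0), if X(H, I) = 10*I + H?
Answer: 6270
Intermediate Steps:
X(H, I) = H + 10*I
(11*(-19))*X((6*1)*a, 0) = (11*(-19))*((6*1)*(-5) + 10*0) = -209*(6*(-5) + 0) = -209*(-30 + 0) = -209*(-30) = 6270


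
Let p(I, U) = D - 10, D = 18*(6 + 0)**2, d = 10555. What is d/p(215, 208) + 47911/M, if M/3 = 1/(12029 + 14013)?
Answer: 796031522821/1914 ≈ 4.1590e+8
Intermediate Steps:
D = 648 (D = 18*6**2 = 18*36 = 648)
p(I, U) = 638 (p(I, U) = 648 - 10 = 638)
M = 3/26042 (M = 3/(12029 + 14013) = 3/26042 ≈ 0.00011520)
d/p(215, 208) + 47911/M = 10555/638 + 47911/(3/26042) = 10555*(1/638) + 47911*(26042/3) = 10555/638 + 1247698262/3 = 796031522821/1914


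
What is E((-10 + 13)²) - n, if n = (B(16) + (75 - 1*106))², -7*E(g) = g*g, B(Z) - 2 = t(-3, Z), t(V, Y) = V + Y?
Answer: -1873/7 ≈ -267.57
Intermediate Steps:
B(Z) = -1 + Z (B(Z) = 2 + (-3 + Z) = -1 + Z)
E(g) = -g²/7 (E(g) = -g*g/7 = -g²/7)
n = 256 (n = ((-1 + 16) + (75 - 1*106))² = (15 + (75 - 106))² = (15 - 31)² = (-16)² = 256)
E((-10 + 13)²) - n = -(-10 + 13)⁴/7 - 1*256 = -(3²)²/7 - 256 = -⅐*9² - 256 = -⅐*81 - 256 = -81/7 - 256 = -1873/7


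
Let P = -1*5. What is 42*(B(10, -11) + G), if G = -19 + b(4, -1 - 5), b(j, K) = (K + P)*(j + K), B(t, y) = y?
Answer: -336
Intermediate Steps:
P = -5
b(j, K) = (-5 + K)*(K + j) (b(j, K) = (K - 5)*(j + K) = (-5 + K)*(K + j))
G = 3 (G = -19 + ((-1 - 5)**2 - 5*(-1 - 5) - 5*4 + (-1 - 5)*4) = -19 + ((-6)**2 - 5*(-6) - 20 - 6*4) = -19 + (36 + 30 - 20 - 24) = -19 + 22 = 3)
42*(B(10, -11) + G) = 42*(-11 + 3) = 42*(-8) = -336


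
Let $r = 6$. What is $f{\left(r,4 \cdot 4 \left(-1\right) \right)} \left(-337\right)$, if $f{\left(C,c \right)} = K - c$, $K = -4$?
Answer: $-4044$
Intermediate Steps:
$f{\left(C,c \right)} = -4 - c$
$f{\left(r,4 \cdot 4 \left(-1\right) \right)} \left(-337\right) = \left(-4 - 4 \cdot 4 \left(-1\right)\right) \left(-337\right) = \left(-4 - 16 \left(-1\right)\right) \left(-337\right) = \left(-4 - -16\right) \left(-337\right) = \left(-4 + 16\right) \left(-337\right) = 12 \left(-337\right) = -4044$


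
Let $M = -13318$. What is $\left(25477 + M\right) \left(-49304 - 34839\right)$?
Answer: $-1023094737$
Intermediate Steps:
$\left(25477 + M\right) \left(-49304 - 34839\right) = \left(25477 - 13318\right) \left(-49304 - 34839\right) = 12159 \left(-84143\right) = -1023094737$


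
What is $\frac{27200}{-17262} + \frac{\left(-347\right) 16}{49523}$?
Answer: $- \frac{721432112}{427433013} \approx -1.6878$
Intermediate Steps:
$\frac{27200}{-17262} + \frac{\left(-347\right) 16}{49523} = 27200 \left(- \frac{1}{17262}\right) - \frac{5552}{49523} = - \frac{13600}{8631} - \frac{5552}{49523} = - \frac{721432112}{427433013}$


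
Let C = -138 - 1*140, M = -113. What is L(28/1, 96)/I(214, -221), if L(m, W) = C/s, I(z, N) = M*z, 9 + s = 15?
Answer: 139/72546 ≈ 0.0019160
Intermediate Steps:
s = 6 (s = -9 + 15 = 6)
C = -278 (C = -138 - 140 = -278)
I(z, N) = -113*z
L(m, W) = -139/3 (L(m, W) = -278/6 = -278*1/6 = -139/3)
L(28/1, 96)/I(214, -221) = -139/(3*((-113*214))) = -139/3/(-24182) = -139/3*(-1/24182) = 139/72546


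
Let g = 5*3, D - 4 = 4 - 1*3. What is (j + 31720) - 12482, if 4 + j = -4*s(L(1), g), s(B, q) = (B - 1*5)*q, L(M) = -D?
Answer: 19834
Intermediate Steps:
D = 5 (D = 4 + (4 - 1*3) = 4 + (4 - 3) = 4 + 1 = 5)
g = 15
L(M) = -5 (L(M) = -1*5 = -5)
s(B, q) = q*(-5 + B) (s(B, q) = (B - 5)*q = (-5 + B)*q = q*(-5 + B))
j = 596 (j = -4 - 60*(-5 - 5) = -4 - 60*(-10) = -4 - 4*(-150) = -4 + 600 = 596)
(j + 31720) - 12482 = (596 + 31720) - 12482 = 32316 - 12482 = 19834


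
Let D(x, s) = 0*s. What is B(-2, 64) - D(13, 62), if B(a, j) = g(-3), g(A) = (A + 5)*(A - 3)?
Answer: -12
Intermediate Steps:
g(A) = (-3 + A)*(5 + A) (g(A) = (5 + A)*(-3 + A) = (-3 + A)*(5 + A))
B(a, j) = -12 (B(a, j) = -15 + (-3)² + 2*(-3) = -15 + 9 - 6 = -12)
D(x, s) = 0
B(-2, 64) - D(13, 62) = -12 - 1*0 = -12 + 0 = -12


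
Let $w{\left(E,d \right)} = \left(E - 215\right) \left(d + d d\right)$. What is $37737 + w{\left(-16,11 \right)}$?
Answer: $7245$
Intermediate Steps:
$w{\left(E,d \right)} = \left(-215 + E\right) \left(d + d^{2}\right)$
$37737 + w{\left(-16,11 \right)} = 37737 + 11 \left(-215 - 16 - 2365 - 176\right) = 37737 + 11 \left(-2772\right) = 37737 - 30492 = 7245$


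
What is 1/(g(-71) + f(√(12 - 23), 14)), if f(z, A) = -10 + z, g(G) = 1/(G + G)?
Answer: -201782/2241045 - 20164*I*√11/2241045 ≈ -0.090039 - 0.029842*I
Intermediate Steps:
g(G) = 1/(2*G)
1/(g(-71) + f(√(12 - 23), 14)) = 1/((½)/(-71) + (-10 + √(12 - 23))) = 1/((½)*(-1/71) + (-10 + √(-11))) = 1/(-1/142 + (-10 + I*√11)) = 1/(-1421/142 + I*√11)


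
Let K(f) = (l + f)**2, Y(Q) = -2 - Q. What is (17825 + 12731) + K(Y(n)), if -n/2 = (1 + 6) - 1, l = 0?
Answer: 30656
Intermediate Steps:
n = -12 (n = -2*((1 + 6) - 1) = -2*(7 - 1) = -2*6 = -12)
K(f) = f**2 (K(f) = (0 + f)**2 = f**2)
(17825 + 12731) + K(Y(n)) = (17825 + 12731) + (-2 - 1*(-12))**2 = 30556 + (-2 + 12)**2 = 30556 + 10**2 = 30556 + 100 = 30656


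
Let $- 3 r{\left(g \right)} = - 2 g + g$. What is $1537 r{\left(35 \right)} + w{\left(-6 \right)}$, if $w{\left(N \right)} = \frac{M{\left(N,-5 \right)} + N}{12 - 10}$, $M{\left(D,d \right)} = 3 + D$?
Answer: $\frac{107563}{6} \approx 17927.0$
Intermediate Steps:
$r{\left(g \right)} = \frac{g}{3}$ ($r{\left(g \right)} = - \frac{- 2 g + g}{3} = - \frac{\left(-1\right) g}{3} = \frac{g}{3}$)
$w{\left(N \right)} = \frac{3}{2} + N$ ($w{\left(N \right)} = \frac{\left(3 + N\right) + N}{12 - 10} = \frac{3 + 2 N}{2} = \left(3 + 2 N\right) \frac{1}{2} = \frac{3}{2} + N$)
$1537 r{\left(35 \right)} + w{\left(-6 \right)} = 1537 \cdot \frac{1}{3} \cdot 35 + \left(\frac{3}{2} - 6\right) = 1537 \cdot \frac{35}{3} - \frac{9}{2} = \frac{53795}{3} - \frac{9}{2} = \frac{107563}{6}$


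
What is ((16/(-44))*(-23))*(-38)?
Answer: -3496/11 ≈ -317.82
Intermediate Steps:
((16/(-44))*(-23))*(-38) = ((16*(-1/44))*(-23))*(-38) = -4/11*(-23)*(-38) = (92/11)*(-38) = -3496/11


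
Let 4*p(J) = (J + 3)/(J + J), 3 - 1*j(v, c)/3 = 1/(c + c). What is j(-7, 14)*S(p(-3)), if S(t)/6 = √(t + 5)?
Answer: 747*√5/14 ≈ 119.31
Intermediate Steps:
j(v, c) = 9 - 3/(2*c) (j(v, c) = 9 - 3/(c + c) = 9 - 3*1/(2*c) = 9 - 3/(2*c))
p(J) = (3 + J)/(8*J) (p(J) = ((J + 3)/(J + J))/4 = ((3 + J)/((2*J)))/4 = ((3 + J)*(1/(2*J)))/4 = ((3 + J)/(2*J))/4 = (3 + J)/(8*J))
S(t) = 6*√(5 + t) (S(t) = 6*√(t + 5) = 6*√(5 + t))
j(-7, 14)*S(p(-3)) = (9 - 3/2/14)*(6*√(5 + (⅛)*(3 - 3)/(-3))) = (9 - 3/2*1/14)*(6*√(5 + (⅛)*(-⅓)*0)) = (9 - 3/28)*(6*√(5 + 0)) = 249*(6*√5)/28 = 747*√5/14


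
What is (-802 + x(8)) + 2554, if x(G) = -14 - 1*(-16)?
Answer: 1754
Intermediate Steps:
x(G) = 2 (x(G) = -14 + 16 = 2)
(-802 + x(8)) + 2554 = (-802 + 2) + 2554 = -800 + 2554 = 1754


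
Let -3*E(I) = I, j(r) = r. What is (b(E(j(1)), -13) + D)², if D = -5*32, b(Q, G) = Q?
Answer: 231361/9 ≈ 25707.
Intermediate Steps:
E(I) = -I/3
D = -160
(b(E(j(1)), -13) + D)² = (-⅓*1 - 160)² = (-⅓ - 160)² = (-481/3)² = 231361/9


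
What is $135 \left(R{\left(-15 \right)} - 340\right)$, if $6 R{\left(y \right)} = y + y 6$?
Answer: $- \frac{96525}{2} \approx -48263.0$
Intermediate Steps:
$R{\left(y \right)} = \frac{7 y}{6}$ ($R{\left(y \right)} = \frac{y + y 6}{6} = \frac{y + 6 y}{6} = \frac{7 y}{6}$)
$135 \left(R{\left(-15 \right)} - 340\right) = 135 \left(\frac{7}{6} \left(-15\right) - 340\right) = 135 \left(- \frac{35}{2} - 340\right) = 135 \left(- \frac{715}{2}\right) = - \frac{96525}{2}$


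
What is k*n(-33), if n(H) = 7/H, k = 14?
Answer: -98/33 ≈ -2.9697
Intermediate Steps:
k*n(-33) = 14*(7/(-33)) = 14*(7*(-1/33)) = 14*(-7/33) = -98/33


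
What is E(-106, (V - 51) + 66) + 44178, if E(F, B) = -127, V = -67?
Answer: 44051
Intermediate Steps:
E(-106, (V - 51) + 66) + 44178 = -127 + 44178 = 44051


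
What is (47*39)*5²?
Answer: 45825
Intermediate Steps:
(47*39)*5² = 1833*25 = 45825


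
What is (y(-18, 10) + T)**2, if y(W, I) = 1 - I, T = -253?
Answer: 68644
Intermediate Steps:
(y(-18, 10) + T)**2 = ((1 - 1*10) - 253)**2 = ((1 - 10) - 253)**2 = (-9 - 253)**2 = (-262)**2 = 68644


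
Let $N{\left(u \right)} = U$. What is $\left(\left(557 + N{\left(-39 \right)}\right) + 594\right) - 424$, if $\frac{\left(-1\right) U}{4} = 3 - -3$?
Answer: $703$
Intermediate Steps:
$U = -24$ ($U = - 4 \left(3 - -3\right) = - 4 \left(3 + 3\right) = \left(-4\right) 6 = -24$)
$N{\left(u \right)} = -24$
$\left(\left(557 + N{\left(-39 \right)}\right) + 594\right) - 424 = \left(\left(557 - 24\right) + 594\right) - 424 = \left(533 + 594\right) - 424 = 1127 - 424 = 703$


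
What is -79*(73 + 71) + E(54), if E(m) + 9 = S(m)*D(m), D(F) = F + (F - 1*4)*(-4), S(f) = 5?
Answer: -12115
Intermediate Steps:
D(F) = 16 - 3*F (D(F) = F + (F - 4)*(-4) = F + (-4 + F)*(-4) = F + (16 - 4*F) = 16 - 3*F)
E(m) = 71 - 15*m (E(m) = -9 + 5*(16 - 3*m) = -9 + (80 - 15*m) = 71 - 15*m)
-79*(73 + 71) + E(54) = -79*(73 + 71) + (71 - 15*54) = -79*144 + (71 - 810) = -11376 - 739 = -12115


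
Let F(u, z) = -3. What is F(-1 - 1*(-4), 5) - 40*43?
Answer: -1723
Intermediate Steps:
F(-1 - 1*(-4), 5) - 40*43 = -3 - 40*43 = -3 - 1720 = -1723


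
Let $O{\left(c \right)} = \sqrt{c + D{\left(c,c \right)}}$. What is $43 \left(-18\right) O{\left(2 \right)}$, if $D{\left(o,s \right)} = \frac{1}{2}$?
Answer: $- 387 \sqrt{10} \approx -1223.8$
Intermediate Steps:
$D{\left(o,s \right)} = \frac{1}{2}$
$O{\left(c \right)} = \sqrt{\frac{1}{2} + c}$ ($O{\left(c \right)} = \sqrt{c + \frac{1}{2}} = \sqrt{\frac{1}{2} + c}$)
$43 \left(-18\right) O{\left(2 \right)} = 43 \left(-18\right) \frac{\sqrt{2 + 4 \cdot 2}}{2} = - 774 \frac{\sqrt{2 + 8}}{2} = - 774 \frac{\sqrt{10}}{2} = - 387 \sqrt{10}$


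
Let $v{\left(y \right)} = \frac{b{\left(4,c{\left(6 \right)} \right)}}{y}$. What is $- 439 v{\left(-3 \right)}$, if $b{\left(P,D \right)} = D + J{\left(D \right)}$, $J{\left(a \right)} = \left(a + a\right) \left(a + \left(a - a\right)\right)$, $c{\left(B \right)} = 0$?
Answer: $0$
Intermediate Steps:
$J{\left(a \right)} = 2 a^{2}$ ($J{\left(a \right)} = 2 a \left(a + 0\right) = 2 a a = 2 a^{2}$)
$b{\left(P,D \right)} = D + 2 D^{2}$
$v{\left(y \right)} = 0$ ($v{\left(y \right)} = \frac{0 \left(1 + 2 \cdot 0\right)}{y} = \frac{0 \left(1 + 0\right)}{y} = \frac{0 \cdot 1}{y} = \frac{0}{y} = 0$)
$- 439 v{\left(-3 \right)} = \left(-439\right) 0 = 0$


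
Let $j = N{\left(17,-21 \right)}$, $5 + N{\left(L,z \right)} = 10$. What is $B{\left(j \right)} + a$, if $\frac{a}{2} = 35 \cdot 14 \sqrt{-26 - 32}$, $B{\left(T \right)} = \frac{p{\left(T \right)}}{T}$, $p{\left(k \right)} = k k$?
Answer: $5 + 980 i \sqrt{58} \approx 5.0 + 7463.5 i$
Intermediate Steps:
$p{\left(k \right)} = k^{2}$
$N{\left(L,z \right)} = 5$ ($N{\left(L,z \right)} = -5 + 10 = 5$)
$j = 5$
$B{\left(T \right)} = T$ ($B{\left(T \right)} = \frac{T^{2}}{T} = T$)
$a = 980 i \sqrt{58}$ ($a = 2 \cdot 35 \cdot 14 \sqrt{-26 - 32} = 2 \cdot 490 \sqrt{-58} = 2 \cdot 490 i \sqrt{58} = 980 i \sqrt{58} \approx 7463.5 i$)
$B{\left(j \right)} + a = 5 + 980 i \sqrt{58}$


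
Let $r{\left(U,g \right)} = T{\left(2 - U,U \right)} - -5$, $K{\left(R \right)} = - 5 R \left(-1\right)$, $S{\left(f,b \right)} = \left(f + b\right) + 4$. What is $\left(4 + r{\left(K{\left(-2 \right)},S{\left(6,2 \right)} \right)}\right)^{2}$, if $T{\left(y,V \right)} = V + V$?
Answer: $121$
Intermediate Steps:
$T{\left(y,V \right)} = 2 V$
$S{\left(f,b \right)} = 4 + b + f$ ($S{\left(f,b \right)} = \left(b + f\right) + 4 = 4 + b + f$)
$K{\left(R \right)} = 5 R$
$r{\left(U,g \right)} = 5 + 2 U$ ($r{\left(U,g \right)} = 2 U - -5 = 2 U + 5 = 5 + 2 U$)
$\left(4 + r{\left(K{\left(-2 \right)},S{\left(6,2 \right)} \right)}\right)^{2} = \left(4 + \left(5 + 2 \cdot 5 \left(-2\right)\right)\right)^{2} = \left(4 + \left(5 + 2 \left(-10\right)\right)\right)^{2} = \left(4 + \left(5 - 20\right)\right)^{2} = \left(4 - 15\right)^{2} = \left(-11\right)^{2} = 121$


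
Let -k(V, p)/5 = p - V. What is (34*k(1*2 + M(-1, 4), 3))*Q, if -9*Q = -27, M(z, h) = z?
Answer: -1020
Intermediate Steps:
k(V, p) = -5*p + 5*V (k(V, p) = -5*(p - V) = -5*p + 5*V)
Q = 3 (Q = -1/9*(-27) = 3)
(34*k(1*2 + M(-1, 4), 3))*Q = (34*(-5*3 + 5*(1*2 - 1)))*3 = (34*(-15 + 5*(2 - 1)))*3 = (34*(-15 + 5*1))*3 = (34*(-15 + 5))*3 = (34*(-10))*3 = -340*3 = -1020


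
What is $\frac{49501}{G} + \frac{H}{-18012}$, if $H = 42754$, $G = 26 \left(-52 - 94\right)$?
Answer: $- \frac{263476549}{17093388} \approx -15.414$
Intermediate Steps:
$G = -3796$ ($G = 26 \left(-52 - 94\right) = 26 \left(-146\right) = -3796$)
$\frac{49501}{G} + \frac{H}{-18012} = \frac{49501}{-3796} + \frac{42754}{-18012} = 49501 \left(- \frac{1}{3796}\right) + 42754 \left(- \frac{1}{18012}\right) = - \frac{49501}{3796} - \frac{21377}{9006} = - \frac{263476549}{17093388}$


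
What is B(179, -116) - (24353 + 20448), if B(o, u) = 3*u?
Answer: -45149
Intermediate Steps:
B(179, -116) - (24353 + 20448) = 3*(-116) - (24353 + 20448) = -348 - 1*44801 = -348 - 44801 = -45149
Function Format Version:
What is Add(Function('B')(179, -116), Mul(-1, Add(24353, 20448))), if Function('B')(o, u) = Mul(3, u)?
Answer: -45149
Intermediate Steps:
Add(Function('B')(179, -116), Mul(-1, Add(24353, 20448))) = Add(Mul(3, -116), Mul(-1, Add(24353, 20448))) = Add(-348, Mul(-1, 44801)) = Add(-348, -44801) = -45149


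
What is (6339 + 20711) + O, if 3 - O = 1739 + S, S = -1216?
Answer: 26530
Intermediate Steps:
O = -520 (O = 3 - (1739 - 1216) = 3 - 1*523 = 3 - 523 = -520)
(6339 + 20711) + O = (6339 + 20711) - 520 = 27050 - 520 = 26530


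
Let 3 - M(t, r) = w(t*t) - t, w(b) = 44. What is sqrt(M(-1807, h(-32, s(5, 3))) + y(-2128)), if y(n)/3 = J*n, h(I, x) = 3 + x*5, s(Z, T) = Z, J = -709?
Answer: 6*sqrt(125678) ≈ 2127.1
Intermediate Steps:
h(I, x) = 3 + 5*x
M(t, r) = -41 + t (M(t, r) = 3 - (44 - t) = 3 + (-44 + t) = -41 + t)
y(n) = -2127*n (y(n) = 3*(-709*n) = -2127*n)
sqrt(M(-1807, h(-32, s(5, 3))) + y(-2128)) = sqrt((-41 - 1807) - 2127*(-2128)) = sqrt(-1848 + 4526256) = sqrt(4524408) = 6*sqrt(125678)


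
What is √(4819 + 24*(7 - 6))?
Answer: √4843 ≈ 69.592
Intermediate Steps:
√(4819 + 24*(7 - 6)) = √(4819 + 24*1) = √(4819 + 24) = √4843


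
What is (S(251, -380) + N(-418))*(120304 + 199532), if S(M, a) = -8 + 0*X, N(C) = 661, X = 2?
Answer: 208852908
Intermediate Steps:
S(M, a) = -8 (S(M, a) = -8 + 0*2 = -8 + 0 = -8)
(S(251, -380) + N(-418))*(120304 + 199532) = (-8 + 661)*(120304 + 199532) = 653*319836 = 208852908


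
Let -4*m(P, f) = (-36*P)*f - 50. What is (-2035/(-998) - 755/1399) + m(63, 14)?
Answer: 5551298738/698101 ≈ 7952.0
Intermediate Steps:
m(P, f) = 25/2 + 9*P*f (m(P, f) = -((-36*P)*f - 50)/4 = -(-36*P*f - 50)/4 = -(-50 - 36*P*f)/4 = 25/2 + 9*P*f)
(-2035/(-998) - 755/1399) + m(63, 14) = (-2035/(-998) - 755/1399) + (25/2 + 9*63*14) = (-2035*(-1/998) - 755*1/1399) + (25/2 + 7938) = (2035/998 - 755/1399) + 15901/2 = 2093475/1396202 + 15901/2 = 5551298738/698101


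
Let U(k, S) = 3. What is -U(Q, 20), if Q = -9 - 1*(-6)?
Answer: -3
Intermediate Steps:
Q = -3 (Q = -9 + 6 = -3)
-U(Q, 20) = -1*3 = -3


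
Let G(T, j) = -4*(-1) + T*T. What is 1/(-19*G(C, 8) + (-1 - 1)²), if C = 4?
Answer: -1/376 ≈ -0.0026596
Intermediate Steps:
G(T, j) = 4 + T²
1/(-19*G(C, 8) + (-1 - 1)²) = 1/(-19*(4 + 4²) + (-1 - 1)²) = 1/(-19*(4 + 16) + (-2)²) = 1/(-19*20 + 4) = 1/(-380 + 4) = 1/(-376) = -1/376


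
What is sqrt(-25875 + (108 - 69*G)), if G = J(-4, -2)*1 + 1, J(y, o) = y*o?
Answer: 6*I*sqrt(733) ≈ 162.44*I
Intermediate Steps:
J(y, o) = o*y
G = 9 (G = -2*(-4)*1 + 1 = 8*1 + 1 = 8 + 1 = 9)
sqrt(-25875 + (108 - 69*G)) = sqrt(-25875 + (108 - 69*9)) = sqrt(-25875 + (108 - 621)) = sqrt(-25875 - 513) = sqrt(-26388) = 6*I*sqrt(733)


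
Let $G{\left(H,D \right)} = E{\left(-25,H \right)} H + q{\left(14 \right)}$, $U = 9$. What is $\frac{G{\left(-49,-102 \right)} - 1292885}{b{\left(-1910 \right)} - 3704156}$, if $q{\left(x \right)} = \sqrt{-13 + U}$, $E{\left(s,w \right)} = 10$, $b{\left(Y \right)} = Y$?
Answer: $\frac{1293375}{3706066} - \frac{i}{1853033} \approx 0.34899 - 5.3966 \cdot 10^{-7} i$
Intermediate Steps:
$q{\left(x \right)} = 2 i$ ($q{\left(x \right)} = \sqrt{-13 + 9} = \sqrt{-4} = 2 i$)
$G{\left(H,D \right)} = 2 i + 10 H$ ($G{\left(H,D \right)} = 10 H + 2 i = 2 i + 10 H$)
$\frac{G{\left(-49,-102 \right)} - 1292885}{b{\left(-1910 \right)} - 3704156} = \frac{\left(2 i + 10 \left(-49\right)\right) - 1292885}{-1910 - 3704156} = \frac{\left(2 i - 490\right) - 1292885}{-3706066} = \left(\left(-490 + 2 i\right) - 1292885\right) \left(- \frac{1}{3706066}\right) = \left(-1293375 + 2 i\right) \left(- \frac{1}{3706066}\right) = \frac{1293375}{3706066} - \frac{i}{1853033}$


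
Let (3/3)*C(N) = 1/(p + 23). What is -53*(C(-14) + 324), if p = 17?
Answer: -686933/40 ≈ -17173.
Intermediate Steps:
C(N) = 1/40 (C(N) = 1/(17 + 23) = 1/40)
-53*(C(-14) + 324) = -53*(1/40 + 324) = -53*12961/40 = -686933/40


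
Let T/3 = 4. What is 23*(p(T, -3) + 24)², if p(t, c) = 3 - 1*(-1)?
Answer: 18032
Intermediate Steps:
T = 12 (T = 3*4 = 12)
p(t, c) = 4 (p(t, c) = 3 + 1 = 4)
23*(p(T, -3) + 24)² = 23*(4 + 24)² = 23*28² = 23*784 = 18032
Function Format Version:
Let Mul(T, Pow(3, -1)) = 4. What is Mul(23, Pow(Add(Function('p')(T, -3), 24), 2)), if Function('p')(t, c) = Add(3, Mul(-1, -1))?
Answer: 18032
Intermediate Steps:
T = 12 (T = Mul(3, 4) = 12)
Function('p')(t, c) = 4 (Function('p')(t, c) = Add(3, 1) = 4)
Mul(23, Pow(Add(Function('p')(T, -3), 24), 2)) = Mul(23, Pow(Add(4, 24), 2)) = Mul(23, Pow(28, 2)) = Mul(23, 784) = 18032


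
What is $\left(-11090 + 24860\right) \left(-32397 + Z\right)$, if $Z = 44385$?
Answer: $165074760$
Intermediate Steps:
$\left(-11090 + 24860\right) \left(-32397 + Z\right) = \left(-11090 + 24860\right) \left(-32397 + 44385\right) = 13770 \cdot 11988 = 165074760$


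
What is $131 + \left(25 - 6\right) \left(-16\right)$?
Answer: $-173$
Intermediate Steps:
$131 + \left(25 - 6\right) \left(-16\right) = 131 + 19 \left(-16\right) = 131 - 304 = -173$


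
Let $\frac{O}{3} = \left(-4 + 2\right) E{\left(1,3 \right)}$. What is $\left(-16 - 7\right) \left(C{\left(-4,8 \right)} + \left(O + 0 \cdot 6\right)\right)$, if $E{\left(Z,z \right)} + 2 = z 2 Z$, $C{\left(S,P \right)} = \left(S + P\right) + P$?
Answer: $276$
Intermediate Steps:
$C{\left(S,P \right)} = S + 2 P$ ($C{\left(S,P \right)} = \left(P + S\right) + P = S + 2 P$)
$E{\left(Z,z \right)} = -2 + 2 Z z$ ($E{\left(Z,z \right)} = -2 + z 2 Z = -2 + 2 z Z = -2 + 2 Z z$)
$O = -24$ ($O = 3 \left(-4 + 2\right) \left(-2 + 2 \cdot 1 \cdot 3\right) = 3 \left(- 2 \left(-2 + 6\right)\right) = 3 \left(\left(-2\right) 4\right) = 3 \left(-8\right) = -24$)
$\left(-16 - 7\right) \left(C{\left(-4,8 \right)} + \left(O + 0 \cdot 6\right)\right) = \left(-16 - 7\right) \left(\left(-4 + 2 \cdot 8\right) + \left(-24 + 0 \cdot 6\right)\right) = \left(-16 - 7\right) \left(\left(-4 + 16\right) + \left(-24 + 0\right)\right) = - 23 \left(12 - 24\right) = \left(-23\right) \left(-12\right) = 276$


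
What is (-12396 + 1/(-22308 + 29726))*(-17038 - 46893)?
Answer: 5878680934637/7418 ≈ 7.9249e+8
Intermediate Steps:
(-12396 + 1/(-22308 + 29726))*(-17038 - 46893) = (-12396 + 1/7418)*(-63931) = -91953527/7418*(-63931) = 5878680934637/7418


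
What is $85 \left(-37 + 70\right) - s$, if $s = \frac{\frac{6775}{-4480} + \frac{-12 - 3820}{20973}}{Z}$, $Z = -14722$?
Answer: $\frac{776011625787793}{276652997376} \approx 2805.0$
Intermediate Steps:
$s = \frac{31851887}{276652997376}$ ($s = \frac{\frac{6775}{-4480} + \frac{-12 - 3820}{20973}}{-14722} = \left(6775 \left(- \frac{1}{4480}\right) - \frac{3832}{20973}\right) \left(- \frac{1}{14722}\right) = \left(- \frac{1355}{896} - \frac{3832}{20973}\right) \left(- \frac{1}{14722}\right) = \left(- \frac{31851887}{18791808}\right) \left(- \frac{1}{14722}\right) = \frac{31851887}{276652997376} \approx 0.00011513$)
$85 \left(-37 + 70\right) - s = 85 \left(-37 + 70\right) - \frac{31851887}{276652997376} = 85 \cdot 33 - \frac{31851887}{276652997376} = 2805 - \frac{31851887}{276652997376} = \frac{776011625787793}{276652997376}$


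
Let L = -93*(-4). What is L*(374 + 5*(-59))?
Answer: 29388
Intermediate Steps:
L = 372
L*(374 + 5*(-59)) = 372*(374 + 5*(-59)) = 372*(374 - 295) = 372*79 = 29388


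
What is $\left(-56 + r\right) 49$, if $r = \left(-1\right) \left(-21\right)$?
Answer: $-1715$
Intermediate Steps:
$r = 21$
$\left(-56 + r\right) 49 = \left(-56 + 21\right) 49 = \left(-35\right) 49 = -1715$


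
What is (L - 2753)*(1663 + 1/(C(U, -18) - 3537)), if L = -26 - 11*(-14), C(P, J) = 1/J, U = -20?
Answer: -277930282875/63667 ≈ -4.3654e+6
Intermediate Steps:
L = 128 (L = -26 + 154 = 128)
(L - 2753)*(1663 + 1/(C(U, -18) - 3537)) = (128 - 2753)*(1663 + 1/(1/(-18) - 3537)) = -2625*(1663 + 1/(-1/18 - 3537)) = -2625*(1663 + 1/(-63667/18)) = -2625*(1663 - 18/63667) = -2625*105878203/63667 = -277930282875/63667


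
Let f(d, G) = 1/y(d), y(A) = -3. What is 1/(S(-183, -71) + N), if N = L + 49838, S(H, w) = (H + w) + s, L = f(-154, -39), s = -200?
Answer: 3/148151 ≈ 2.0250e-5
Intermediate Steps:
f(d, G) = -⅓ (f(d, G) = 1/(-3) = -⅓)
L = -⅓ ≈ -0.33333
S(H, w) = -200 + H + w (S(H, w) = (H + w) - 200 = -200 + H + w)
N = 149513/3 (N = -⅓ + 49838 = 149513/3 ≈ 49838.)
1/(S(-183, -71) + N) = 1/((-200 - 183 - 71) + 149513/3) = 1/(-454 + 149513/3) = 1/(148151/3) = 3/148151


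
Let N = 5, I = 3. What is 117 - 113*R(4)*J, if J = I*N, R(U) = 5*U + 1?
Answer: -35478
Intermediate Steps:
R(U) = 1 + 5*U
J = 15 (J = 3*5 = 15)
117 - 113*R(4)*J = 117 - 113*(1 + 5*4)*15 = 117 - 113*(1 + 20)*15 = 117 - 2373*15 = 117 - 113*315 = 117 - 35595 = -35478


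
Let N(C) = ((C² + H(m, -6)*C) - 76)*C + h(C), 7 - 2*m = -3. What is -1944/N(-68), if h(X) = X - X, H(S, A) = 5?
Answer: 243/35768 ≈ 0.0067938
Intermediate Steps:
m = 5 (m = 7/2 - ½*(-3) = 7/2 + 3/2 = 5)
h(X) = 0
N(C) = C*(-76 + C² + 5*C) (N(C) = ((C² + 5*C) - 76)*C + 0 = (-76 + C² + 5*C)*C + 0 = C*(-76 + C² + 5*C) + 0 = C*(-76 + C² + 5*C))
-1944/N(-68) = -1944*(-1/(68*(-76 + (-68)² + 5*(-68)))) = -1944*(-1/(68*(-76 + 4624 - 340))) = -1944/((-68*4208)) = -1944/(-286144) = -1944*(-1/286144) = 243/35768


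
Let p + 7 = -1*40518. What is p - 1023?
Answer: -41548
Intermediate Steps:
p = -40525 (p = -7 - 1*40518 = -7 - 40518 = -40525)
p - 1023 = -40525 - 1023 = -41548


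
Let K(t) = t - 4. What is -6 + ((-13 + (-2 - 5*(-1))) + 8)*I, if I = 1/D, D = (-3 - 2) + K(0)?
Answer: -52/9 ≈ -5.7778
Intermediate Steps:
K(t) = -4 + t
D = -9 (D = (-3 - 2) + (-4 + 0) = -5 - 4 = -9)
I = -1/9 (I = 1/(-9) = -1/9 ≈ -0.11111)
-6 + ((-13 + (-2 - 5*(-1))) + 8)*I = -6 + ((-13 + (-2 - 5*(-1))) + 8)*(-1/9) = -6 + ((-13 + (-2 - 1*(-5))) + 8)*(-1/9) = -6 + ((-13 + (-2 + 5)) + 8)*(-1/9) = -6 + ((-13 + 3) + 8)*(-1/9) = -6 + (-10 + 8)*(-1/9) = -6 - 2*(-1/9) = -6 + 2/9 = -52/9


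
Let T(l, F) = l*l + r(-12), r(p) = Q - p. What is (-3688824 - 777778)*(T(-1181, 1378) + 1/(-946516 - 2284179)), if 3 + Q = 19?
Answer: -20127124325733673108/3230695 ≈ -6.2300e+12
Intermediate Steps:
Q = 16 (Q = -3 + 19 = 16)
r(p) = 16 - p
T(l, F) = 28 + l² (T(l, F) = l*l + (16 - 1*(-12)) = l² + (16 + 12) = l² + 28 = 28 + l²)
(-3688824 - 777778)*(T(-1181, 1378) + 1/(-946516 - 2284179)) = (-3688824 - 777778)*((28 + (-1181)²) + 1/(-946516 - 2284179)) = -4466602*((28 + 1394761) + 1/(-3230695)) = -4466602*(1394789 - 1/3230695) = -4466602*4506137848354/3230695 = -20127124325733673108/3230695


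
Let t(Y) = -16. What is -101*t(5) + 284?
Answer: 1900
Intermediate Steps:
-101*t(5) + 284 = -101*(-16) + 284 = 1616 + 284 = 1900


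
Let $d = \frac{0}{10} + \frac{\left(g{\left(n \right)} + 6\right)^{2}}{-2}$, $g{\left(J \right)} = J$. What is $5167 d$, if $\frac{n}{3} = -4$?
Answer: $-93006$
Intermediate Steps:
$n = -12$ ($n = 3 \left(-4\right) = -12$)
$d = -18$ ($d = \frac{0}{10} + \frac{\left(-12 + 6\right)^{2}}{-2} = 0 \cdot \frac{1}{10} + \left(-6\right)^{2} \left(- \frac{1}{2}\right) = 0 + 36 \left(- \frac{1}{2}\right) = 0 - 18 = -18$)
$5167 d = 5167 \left(-18\right) = -93006$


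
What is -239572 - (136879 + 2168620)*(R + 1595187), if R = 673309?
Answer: -5230015499076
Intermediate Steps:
-239572 - (136879 + 2168620)*(R + 1595187) = -239572 - (136879 + 2168620)*(673309 + 1595187) = -239572 - 2305499*2268496 = -239572 - 1*5230015259504 = -239572 - 5230015259504 = -5230015499076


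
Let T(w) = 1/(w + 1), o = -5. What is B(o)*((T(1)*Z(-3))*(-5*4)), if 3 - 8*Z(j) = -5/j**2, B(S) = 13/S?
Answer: 104/9 ≈ 11.556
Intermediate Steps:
Z(j) = 3/8 + 5/(8*j**2) (Z(j) = 3/8 - (-5)/(8*(j*j)) = 3/8 - (-5)/(8*(j**2)) = 3/8 - (-5)/(8*j**2) = 3/8 + 5/(8*j**2))
T(w) = 1/(1 + w)
B(o)*((T(1)*Z(-3))*(-5*4)) = (13/(-5))*(((3/8 + (5/8)/(-3)**2)/(1 + 1))*(-5*4)) = (13*(-1/5))*(((3/8 + (5/8)*(1/9))/2)*(-20)) = -13*(3/8 + 5/72)/2*(-20)/5 = -13*(1/2)*(4/9)*(-20)/5 = -26*(-20)/45 = -13/5*(-40/9) = 104/9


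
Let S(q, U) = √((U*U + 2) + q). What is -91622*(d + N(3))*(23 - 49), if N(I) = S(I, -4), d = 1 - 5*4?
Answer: -45261268 + 2382172*√21 ≈ -3.4345e+7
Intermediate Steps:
S(q, U) = √(2 + q + U²) (S(q, U) = √((U² + 2) + q) = √((2 + U²) + q) = √(2 + q + U²))
d = -19 (d = 1 - 20 = -19)
N(I) = √(18 + I) (N(I) = √(2 + I + (-4)²) = √(2 + I + 16) = √(18 + I))
-91622*(d + N(3))*(23 - 49) = -91622*(-19 + √(18 + 3))*(23 - 49) = -91622*(-19 + √21)*(-26) = -91622*(494 - 26*√21) = -45261268 + 2382172*√21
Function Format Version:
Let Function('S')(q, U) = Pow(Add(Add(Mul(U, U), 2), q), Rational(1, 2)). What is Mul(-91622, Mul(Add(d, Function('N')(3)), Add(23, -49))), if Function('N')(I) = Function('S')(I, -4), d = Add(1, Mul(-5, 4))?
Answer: Add(-45261268, Mul(2382172, Pow(21, Rational(1, 2)))) ≈ -3.4345e+7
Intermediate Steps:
Function('S')(q, U) = Pow(Add(2, q, Pow(U, 2)), Rational(1, 2)) (Function('S')(q, U) = Pow(Add(Add(Pow(U, 2), 2), q), Rational(1, 2)) = Pow(Add(Add(2, Pow(U, 2)), q), Rational(1, 2)) = Pow(Add(2, q, Pow(U, 2)), Rational(1, 2)))
d = -19 (d = Add(1, -20) = -19)
Function('N')(I) = Pow(Add(18, I), Rational(1, 2)) (Function('N')(I) = Pow(Add(2, I, Pow(-4, 2)), Rational(1, 2)) = Pow(Add(2, I, 16), Rational(1, 2)) = Pow(Add(18, I), Rational(1, 2)))
Mul(-91622, Mul(Add(d, Function('N')(3)), Add(23, -49))) = Mul(-91622, Mul(Add(-19, Pow(Add(18, 3), Rational(1, 2))), Add(23, -49))) = Mul(-91622, Mul(Add(-19, Pow(21, Rational(1, 2))), -26)) = Mul(-91622, Add(494, Mul(-26, Pow(21, Rational(1, 2))))) = Add(-45261268, Mul(2382172, Pow(21, Rational(1, 2))))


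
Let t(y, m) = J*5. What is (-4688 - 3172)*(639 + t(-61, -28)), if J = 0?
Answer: -5022540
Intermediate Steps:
t(y, m) = 0 (t(y, m) = 0*5 = 0)
(-4688 - 3172)*(639 + t(-61, -28)) = (-4688 - 3172)*(639 + 0) = -7860*639 = -5022540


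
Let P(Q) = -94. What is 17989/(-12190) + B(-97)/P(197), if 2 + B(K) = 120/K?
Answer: -80098021/55574210 ≈ -1.4413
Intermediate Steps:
B(K) = -2 + 120/K
17989/(-12190) + B(-97)/P(197) = 17989/(-12190) + (-2 + 120/(-97))/(-94) = 17989*(-1/12190) + (-2 + 120*(-1/97))*(-1/94) = -17989/12190 + (-2 - 120/97)*(-1/94) = -17989/12190 - 314/97*(-1/94) = -17989/12190 + 157/4559 = -80098021/55574210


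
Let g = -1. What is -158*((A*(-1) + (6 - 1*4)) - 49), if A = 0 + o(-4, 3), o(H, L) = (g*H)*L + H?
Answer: 8690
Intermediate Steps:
o(H, L) = H - H*L (o(H, L) = (-H)*L + H = -H*L + H = H - H*L)
A = 8 (A = 0 - 4*(1 - 1*3) = 0 - 4*(1 - 3) = 0 - 4*(-2) = 0 + 8 = 8)
-158*((A*(-1) + (6 - 1*4)) - 49) = -158*((8*(-1) + (6 - 1*4)) - 49) = -158*((-8 + (6 - 4)) - 49) = -158*((-8 + 2) - 49) = -158*(-6 - 49) = -158*(-55) = 8690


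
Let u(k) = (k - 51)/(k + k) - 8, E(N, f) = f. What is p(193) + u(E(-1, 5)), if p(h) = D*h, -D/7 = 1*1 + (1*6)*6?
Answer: -249998/5 ≈ -50000.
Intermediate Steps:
D = -259 (D = -7*(1*1 + (1*6)*6) = -7*(1 + 6*6) = -7*(1 + 36) = -7*37 = -259)
p(h) = -259*h
u(k) = -8 + (-51 + k)/(2*k) (u(k) = (-51 + k)/((2*k)) - 8 = (-51 + k)*(1/(2*k)) - 8 = (-51 + k)/(2*k) - 8 = -8 + (-51 + k)/(2*k))
p(193) + u(E(-1, 5)) = -259*193 + (3/2)*(-17 - 5*5)/5 = -49987 + (3/2)*(⅕)*(-17 - 25) = -49987 + (3/2)*(⅕)*(-42) = -49987 - 63/5 = -249998/5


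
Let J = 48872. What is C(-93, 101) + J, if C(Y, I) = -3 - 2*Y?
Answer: 49055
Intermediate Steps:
C(-93, 101) + J = (-3 - 2*(-93)) + 48872 = (-3 + 186) + 48872 = 183 + 48872 = 49055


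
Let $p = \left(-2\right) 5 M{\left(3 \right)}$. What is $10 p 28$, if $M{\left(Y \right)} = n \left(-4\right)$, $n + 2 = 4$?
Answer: $22400$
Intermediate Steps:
$n = 2$ ($n = -2 + 4 = 2$)
$M{\left(Y \right)} = -8$ ($M{\left(Y \right)} = 2 \left(-4\right) = -8$)
$p = 80$ ($p = \left(-2\right) 5 \left(-8\right) = \left(-10\right) \left(-8\right) = 80$)
$10 p 28 = 10 \cdot 80 \cdot 28 = 800 \cdot 28 = 22400$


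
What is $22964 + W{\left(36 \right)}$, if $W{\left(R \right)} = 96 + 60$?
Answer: $23120$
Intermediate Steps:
$W{\left(R \right)} = 156$
$22964 + W{\left(36 \right)} = 22964 + 156 = 23120$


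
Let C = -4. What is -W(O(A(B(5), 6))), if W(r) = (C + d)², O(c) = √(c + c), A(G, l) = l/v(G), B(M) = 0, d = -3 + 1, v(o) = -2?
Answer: -36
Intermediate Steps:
d = -2
A(G, l) = -l/2 (A(G, l) = l/(-2) = l*(-½) = -l/2)
O(c) = √2*√c (O(c) = √(2*c) = √2*√c)
W(r) = 36 (W(r) = (-4 - 2)² = (-6)² = 36)
-W(O(A(B(5), 6))) = -1*36 = -36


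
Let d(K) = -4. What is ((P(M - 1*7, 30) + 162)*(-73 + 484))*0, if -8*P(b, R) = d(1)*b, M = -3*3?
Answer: 0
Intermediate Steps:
M = -9
P(b, R) = b/2 (P(b, R) = -(-1)*b/2 = b/2)
((P(M - 1*7, 30) + 162)*(-73 + 484))*0 = (((-9 - 1*7)/2 + 162)*(-73 + 484))*0 = (((-9 - 7)/2 + 162)*411)*0 = (((½)*(-16) + 162)*411)*0 = ((-8 + 162)*411)*0 = (154*411)*0 = 63294*0 = 0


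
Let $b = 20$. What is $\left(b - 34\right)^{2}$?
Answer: $196$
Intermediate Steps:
$\left(b - 34\right)^{2} = \left(20 - 34\right)^{2} = \left(-14\right)^{2} = 196$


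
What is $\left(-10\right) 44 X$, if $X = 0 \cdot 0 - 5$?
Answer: $2200$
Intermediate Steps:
$X = -5$ ($X = 0 - 5 = -5$)
$\left(-10\right) 44 X = \left(-10\right) 44 \left(-5\right) = \left(-440\right) \left(-5\right) = 2200$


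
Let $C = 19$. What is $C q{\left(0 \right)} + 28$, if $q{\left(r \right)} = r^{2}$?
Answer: $28$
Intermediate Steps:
$C q{\left(0 \right)} + 28 = 19 \cdot 0^{2} + 28 = 19 \cdot 0 + 28 = 0 + 28 = 28$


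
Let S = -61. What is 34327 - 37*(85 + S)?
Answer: 33439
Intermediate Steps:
34327 - 37*(85 + S) = 34327 - 37*(85 - 61) = 34327 - 37*24 = 34327 - 888 = 33439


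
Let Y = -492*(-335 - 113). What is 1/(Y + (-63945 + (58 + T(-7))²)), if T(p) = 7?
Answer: 1/160696 ≈ 6.2229e-6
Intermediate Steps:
Y = 220416 (Y = -492*(-448) = 220416)
1/(Y + (-63945 + (58 + T(-7))²)) = 1/(220416 + (-63945 + (58 + 7)²)) = 1/(220416 + (-63945 + 65²)) = 1/(220416 + (-63945 + 4225)) = 1/(220416 - 59720) = 1/160696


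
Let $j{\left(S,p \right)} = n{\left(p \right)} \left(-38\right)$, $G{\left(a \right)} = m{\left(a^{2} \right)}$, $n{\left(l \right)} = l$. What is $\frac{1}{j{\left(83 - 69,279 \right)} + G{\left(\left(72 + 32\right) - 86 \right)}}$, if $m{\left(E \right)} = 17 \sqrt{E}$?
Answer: $- \frac{1}{10296} \approx -9.7125 \cdot 10^{-5}$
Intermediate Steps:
$G{\left(a \right)} = 17 \sqrt{a^{2}}$
$j{\left(S,p \right)} = - 38 p$ ($j{\left(S,p \right)} = p \left(-38\right) = - 38 p$)
$\frac{1}{j{\left(83 - 69,279 \right)} + G{\left(\left(72 + 32\right) - 86 \right)}} = \frac{1}{\left(-38\right) 279 + 17 \sqrt{\left(\left(72 + 32\right) - 86\right)^{2}}} = \frac{1}{-10602 + 17 \sqrt{\left(104 - 86\right)^{2}}} = \frac{1}{-10602 + 17 \sqrt{18^{2}}} = \frac{1}{-10602 + 17 \sqrt{324}} = \frac{1}{-10602 + 17 \cdot 18} = \frac{1}{-10602 + 306} = \frac{1}{-10296} = - \frac{1}{10296}$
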